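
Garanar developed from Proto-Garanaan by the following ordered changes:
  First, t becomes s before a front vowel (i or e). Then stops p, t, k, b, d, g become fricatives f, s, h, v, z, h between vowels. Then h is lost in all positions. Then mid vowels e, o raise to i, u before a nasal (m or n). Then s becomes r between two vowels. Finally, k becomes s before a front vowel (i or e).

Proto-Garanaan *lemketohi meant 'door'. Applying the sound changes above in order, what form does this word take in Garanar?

Garanar: *lemketohi > lemkesohi > lemkesoi > limkesoi > limkeroi > limseroi  (by intervocalic lenition, h-loss, pre-nasal raising, rhotacism, palatalisation)

limseroi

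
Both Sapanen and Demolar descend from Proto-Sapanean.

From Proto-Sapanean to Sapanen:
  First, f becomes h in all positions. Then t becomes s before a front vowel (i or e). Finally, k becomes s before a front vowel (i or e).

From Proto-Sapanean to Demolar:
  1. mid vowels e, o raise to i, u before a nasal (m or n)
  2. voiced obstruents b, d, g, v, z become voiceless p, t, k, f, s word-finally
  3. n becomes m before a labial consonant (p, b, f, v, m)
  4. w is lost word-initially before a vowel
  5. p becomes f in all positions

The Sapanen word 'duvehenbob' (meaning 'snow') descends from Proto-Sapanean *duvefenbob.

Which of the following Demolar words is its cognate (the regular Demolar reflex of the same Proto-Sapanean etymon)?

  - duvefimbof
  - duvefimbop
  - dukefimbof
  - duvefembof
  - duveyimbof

duvefimbof

Demolar: *duvefenbob > duvefinbob > duvefinbop > duvefimbop > duvefimbof  (by pre-nasal raising, final devoicing, nasal place assimilation, unconditioned shift)
Only 'duvefimbof' matches the regular Demolar development of *duvefenbob.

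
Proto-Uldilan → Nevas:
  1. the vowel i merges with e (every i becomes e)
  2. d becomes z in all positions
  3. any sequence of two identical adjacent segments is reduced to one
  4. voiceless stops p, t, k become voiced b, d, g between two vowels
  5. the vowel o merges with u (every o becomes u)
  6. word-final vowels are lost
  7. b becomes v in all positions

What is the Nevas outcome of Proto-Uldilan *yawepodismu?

yawevuzesm

Nevas: *yawepodismu
  yawepodismu → yawepodesmu   [vowel merger]
  yawepodesmu → yawepozesmu   [unconditioned shift]
  yawepozesmu (rule 3 does not apply)
  yawepozesmu → yawebozesmu   [intervocalic voicing]
  yawebozesmu → yawebuzesmu   [vowel merger]
  yawebuzesmu → yawebuzesm   [apocope]
  yawebuzesm → yawevuzesm   [unconditioned shift]
  giving Nevas yawevuzesm.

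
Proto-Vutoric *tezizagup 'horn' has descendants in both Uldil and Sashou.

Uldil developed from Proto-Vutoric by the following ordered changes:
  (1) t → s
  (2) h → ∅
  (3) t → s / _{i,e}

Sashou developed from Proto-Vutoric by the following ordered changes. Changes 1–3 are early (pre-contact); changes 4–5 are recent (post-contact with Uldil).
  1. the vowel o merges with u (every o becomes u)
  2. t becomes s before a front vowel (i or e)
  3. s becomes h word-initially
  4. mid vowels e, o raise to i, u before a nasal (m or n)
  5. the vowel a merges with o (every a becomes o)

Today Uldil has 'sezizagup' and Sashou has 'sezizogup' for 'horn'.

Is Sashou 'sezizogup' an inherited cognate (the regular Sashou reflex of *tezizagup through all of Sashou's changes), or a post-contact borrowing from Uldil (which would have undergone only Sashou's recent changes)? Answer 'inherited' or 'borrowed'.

borrowed

If inherited, *tezizagup would pass through all of Sashou's changes:
Sashou: *tezizagup
  tezizagup (rule 1 does not apply)
  tezizagup → sezizagup   [palatalisation]
  sezizagup → hezizagup   [debuccalisation]
  hezizagup (rule 4 does not apply)
  hezizagup → hezizogup   [vowel merger]
  giving Sashou hezizogup.
If borrowed from Uldil 'sezizagup' after the early changes, it would undergo only the recent ones:
  rule 4 (pre-nasal raising): no change (sezizagup)
  rule 5 (vowel merger): sezizagup → sezizogup
  ⇒ as a loan: sezizogup
Sashou 'sezizogup' matches the loan outcome 'sezizogup', not the inherited 'hezizogup' — it skipped the early Sashou changes, so it was borrowed from Uldil.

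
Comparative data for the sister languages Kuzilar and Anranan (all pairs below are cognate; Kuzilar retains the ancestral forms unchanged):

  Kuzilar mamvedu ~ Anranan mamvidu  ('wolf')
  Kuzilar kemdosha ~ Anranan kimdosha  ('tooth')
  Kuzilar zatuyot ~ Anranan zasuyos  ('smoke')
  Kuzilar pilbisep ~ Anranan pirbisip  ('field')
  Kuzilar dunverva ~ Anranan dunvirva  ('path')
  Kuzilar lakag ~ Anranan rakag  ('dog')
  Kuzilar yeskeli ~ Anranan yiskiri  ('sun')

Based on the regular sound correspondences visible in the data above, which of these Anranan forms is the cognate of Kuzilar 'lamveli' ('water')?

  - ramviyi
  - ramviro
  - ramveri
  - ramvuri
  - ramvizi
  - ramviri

lakag ~ rakag — Kuzilar l corresponds to Anranan r word-initially before a back vowel.
mamvedu ~ mamvidu, yeskeli ~ yiskiri — Kuzilar e corresponds to Anranan i after a consonant, before a consonant other than r, m, n, p, b, f, v.
yeskeli ~ yiskiri — Kuzilar l corresponds to Anranan r between vowels (before a front vowel).
Applying these to Kuzilar 'lamveli':
  lamveli → ramveli   (l→r word-initially before a back vowel)
  ramveli → ramvili   (e→i after a consonant, before a consonant other than r, m, n, p, b, f, v)
  ramvili → ramviri   (l→r between vowels (before a front vowel))
So the Anranan cognate is 'ramviri'.

ramviri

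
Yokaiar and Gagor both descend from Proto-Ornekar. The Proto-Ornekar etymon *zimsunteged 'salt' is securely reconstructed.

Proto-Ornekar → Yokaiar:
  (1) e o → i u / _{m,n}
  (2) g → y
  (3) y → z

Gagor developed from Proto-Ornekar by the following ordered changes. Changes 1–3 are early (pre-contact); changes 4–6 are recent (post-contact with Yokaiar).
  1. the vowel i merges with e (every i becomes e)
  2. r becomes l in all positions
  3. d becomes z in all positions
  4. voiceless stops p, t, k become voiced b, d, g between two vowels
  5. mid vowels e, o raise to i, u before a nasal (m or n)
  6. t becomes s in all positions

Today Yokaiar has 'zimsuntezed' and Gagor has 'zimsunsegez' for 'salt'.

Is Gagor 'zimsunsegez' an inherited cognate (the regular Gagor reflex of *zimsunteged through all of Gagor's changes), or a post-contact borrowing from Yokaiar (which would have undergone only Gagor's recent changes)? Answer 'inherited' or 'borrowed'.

inherited

If inherited, *zimsunteged would pass through all of Gagor's changes:
Gagor: start from *zimsunteged.
  rule 1 (vowel merger): zimsunteged → zemsunteged
  rule 2: no change — zemsunteged
  rule 3 (unconditioned shift): zemsunteged → zemsuntegez
  rule 4: no change — zemsuntegez
  rule 5 (pre-nasal raising): zemsuntegez → zimsuntegez
  rule 6 (unconditioned shift): zimsuntegez → zimsunsegez
  ⇒ Gagor zimsunsegez
If borrowed from Yokaiar 'zimsuntezed' after the early changes, it would undergo only the recent ones:
  rule 4 (intervocalic voicing): no change (zimsuntezed)
  rule 5 (pre-nasal raising): no change (zimsuntezed)
  rule 6 (unconditioned shift): zimsuntezed → zimsunsezed
  ⇒ as a loan: zimsunsezed
Gagor 'zimsunsegez' matches the inherited outcome exactly, so it is an inherited cognate, not a loan.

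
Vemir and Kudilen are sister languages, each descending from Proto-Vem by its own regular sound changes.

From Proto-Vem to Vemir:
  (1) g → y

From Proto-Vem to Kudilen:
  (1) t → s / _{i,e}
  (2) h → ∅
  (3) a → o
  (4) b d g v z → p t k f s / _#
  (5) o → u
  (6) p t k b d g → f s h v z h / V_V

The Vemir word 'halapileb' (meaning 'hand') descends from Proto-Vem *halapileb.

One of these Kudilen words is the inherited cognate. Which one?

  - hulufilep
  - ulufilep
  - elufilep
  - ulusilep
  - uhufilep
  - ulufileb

Kudilen: *halapileb
  halapileb (rule 1 does not apply)
  halapileb → alapileb   [h-loss]
  alapileb → olopileb   [vowel merger]
  olopileb → olopilep   [final devoicing]
  olopilep → ulupilep   [vowel merger]
  ulupilep → ulufilep   [intervocalic lenition]
  giving Kudilen ulufilep.
Among the options, 'ulufilep' alone shows every Kudilen change applied in order.

ulufilep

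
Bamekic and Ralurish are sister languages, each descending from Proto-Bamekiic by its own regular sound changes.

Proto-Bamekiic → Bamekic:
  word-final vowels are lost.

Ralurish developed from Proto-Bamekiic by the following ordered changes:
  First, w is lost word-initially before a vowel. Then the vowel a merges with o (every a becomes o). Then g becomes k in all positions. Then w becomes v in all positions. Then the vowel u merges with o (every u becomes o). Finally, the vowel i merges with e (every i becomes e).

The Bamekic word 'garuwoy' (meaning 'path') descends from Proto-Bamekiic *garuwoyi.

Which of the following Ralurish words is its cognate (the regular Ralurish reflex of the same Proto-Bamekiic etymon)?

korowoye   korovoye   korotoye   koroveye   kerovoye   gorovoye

korovoye

Ralurish: *garuwoyi > goruwoyi > koruwoyi > koruvoyi > korovoyi > korovoye  (by vowel merger, unconditioned shift, unconditioned shift, vowel merger, vowel merger)
Only 'korovoye' matches the regular Ralurish development of *garuwoyi.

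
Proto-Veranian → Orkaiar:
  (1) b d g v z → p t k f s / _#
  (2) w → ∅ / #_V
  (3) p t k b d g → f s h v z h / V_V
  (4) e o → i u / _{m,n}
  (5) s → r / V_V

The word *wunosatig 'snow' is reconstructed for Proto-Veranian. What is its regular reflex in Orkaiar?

Orkaiar: *wunosatig > wunosatik > unosatik > unosasik > unorarik  (by final devoicing, glide loss, intervocalic lenition, rhotacism)

unorarik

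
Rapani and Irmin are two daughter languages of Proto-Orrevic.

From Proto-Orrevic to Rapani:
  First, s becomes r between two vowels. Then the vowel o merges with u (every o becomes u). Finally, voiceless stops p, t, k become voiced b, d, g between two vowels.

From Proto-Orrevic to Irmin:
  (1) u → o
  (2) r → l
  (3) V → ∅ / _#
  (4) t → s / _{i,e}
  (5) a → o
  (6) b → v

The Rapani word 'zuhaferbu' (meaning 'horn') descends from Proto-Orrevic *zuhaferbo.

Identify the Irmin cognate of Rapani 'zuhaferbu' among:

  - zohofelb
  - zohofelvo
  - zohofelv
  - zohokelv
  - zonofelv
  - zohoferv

Irmin: start from *zuhaferbo.
  rule 1 (vowel merger): zuhaferbo → zohaferbo
  rule 2 (unconditioned shift): zohaferbo → zohafelbo
  rule 3 (apocope): zohafelbo → zohafelb
  rule 4: no change — zohafelb
  rule 5 (vowel merger): zohafelb → zohofelb
  rule 6 (unconditioned shift): zohofelb → zohofelv
  ⇒ Irmin zohofelv
Only 'zohofelv' matches the regular Irmin development of *zuhaferbo.

zohofelv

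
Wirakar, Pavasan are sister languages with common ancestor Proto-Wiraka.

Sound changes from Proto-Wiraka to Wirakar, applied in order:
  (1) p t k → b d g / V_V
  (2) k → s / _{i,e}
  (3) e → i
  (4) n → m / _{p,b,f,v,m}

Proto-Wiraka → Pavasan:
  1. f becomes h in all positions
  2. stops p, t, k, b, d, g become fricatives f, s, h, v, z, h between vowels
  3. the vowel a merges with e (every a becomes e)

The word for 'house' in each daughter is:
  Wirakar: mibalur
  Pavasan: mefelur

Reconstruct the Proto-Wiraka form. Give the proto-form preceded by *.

Position 2: Wirakar has i, Pavasan has e. Taking the neighbouring segments as reconstructed: Wirakar i could go back to *e or *i; Pavasan e could go back to *a or *e — the one source consistent with every daughter is *e.
Position 4: Wirakar has a, Pavasan has e. Wirakar preserves a here (none of its changes turn any other segment into a), so the proto-segment is *a.
Continuing position by position gives *mepalur; check it forward:
Wirakar: *mepalur > mebalur > mibalur  (by intervocalic voicing, vowel merger)
Pavasan: *mepalur
  mepalur (rule 1 does not apply)
  mepalur → mefalur   [intervocalic lenition]
  mefalur → mefelur   [vowel merger]
  giving Pavasan mefelur.
No other proto-form is consistent with every reflex, so the reconstruction is *mepalur.

*mepalur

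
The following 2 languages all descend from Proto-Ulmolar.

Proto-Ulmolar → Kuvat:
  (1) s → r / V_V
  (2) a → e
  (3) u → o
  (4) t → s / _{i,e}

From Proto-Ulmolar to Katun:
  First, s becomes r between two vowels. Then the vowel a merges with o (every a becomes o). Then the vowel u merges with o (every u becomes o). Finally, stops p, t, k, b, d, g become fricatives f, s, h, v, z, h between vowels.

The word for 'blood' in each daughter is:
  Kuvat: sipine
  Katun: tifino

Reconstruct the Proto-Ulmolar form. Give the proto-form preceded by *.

Position 3: Kuvat has p, Katun has f. Kuvat preserves p here (none of its changes turn any other segment into p), so the proto-segment is *p.
Position 6: Kuvat has e, Katun has o. Taking the neighbouring segments as reconstructed: Kuvat e could go back to *a or *e; Katun o could go back to *a or *o or *u — the one source consistent with every daughter is *a.
Position 1: Kuvat has s, Katun has t. Katun preserves t here (none of its changes turn any other segment into t), so the proto-segment is *t.
Continuing position by position gives *tipina; check it forward:
Kuvat: start from *tipina.
  rule 1: no change — tipina
  rule 2 (vowel merger): tipina → tipine
  rule 3: no change — tipine
  rule 4 (palatalisation): tipine → sipine
  ⇒ Kuvat sipine
Katun: *tipina > tipino > tifino  (by vowel merger, intervocalic lenition)
Only *tipina yields all of Kuvat sipine, Katun tifino.

*tipina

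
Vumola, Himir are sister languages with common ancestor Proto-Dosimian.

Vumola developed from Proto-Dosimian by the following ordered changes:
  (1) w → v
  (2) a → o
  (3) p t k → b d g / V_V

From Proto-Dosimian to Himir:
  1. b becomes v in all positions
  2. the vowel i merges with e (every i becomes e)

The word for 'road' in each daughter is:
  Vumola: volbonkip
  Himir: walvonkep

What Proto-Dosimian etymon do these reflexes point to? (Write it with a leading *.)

Position 1: Vumola has v, Himir has w. Himir preserves w here (none of its changes turn any other segment into w), so the proto-segment is *w.
Position 4: Vumola has b, Himir has v. Taking the neighbouring segments as reconstructed: Vumola b can only go back to *b; Himir v could go back to *b or *v — the one source consistent with every daughter is *b.
This points to *walbonkip. Verify forward in each daughter:
Vumola: *walbonkip
  walbonkip → valbonkip   [unconditioned shift]
  valbonkip → volbonkip   [vowel merger]
  volbonkip (rule 3 does not apply)
  giving Vumola volbonkip.
Himir: *walbonkip
  walbonkip → walvonkip   [unconditioned shift]
  walvonkip → walvonkep   [vowel merger]
  giving Himir walvonkep.
Only *walbonkip yields all of Vumola volbonkip, Himir walvonkep.

*walbonkip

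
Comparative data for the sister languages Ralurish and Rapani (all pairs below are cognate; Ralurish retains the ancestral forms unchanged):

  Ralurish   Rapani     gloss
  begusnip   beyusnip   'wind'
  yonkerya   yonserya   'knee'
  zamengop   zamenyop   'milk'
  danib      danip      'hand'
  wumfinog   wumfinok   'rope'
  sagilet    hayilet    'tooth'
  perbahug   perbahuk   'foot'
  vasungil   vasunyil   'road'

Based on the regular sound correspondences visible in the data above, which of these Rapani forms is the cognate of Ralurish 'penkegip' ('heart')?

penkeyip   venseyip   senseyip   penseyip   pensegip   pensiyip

penseyip

yonkerya ~ yonserya — Ralurish k corresponds to Rapani s after a consonant, before a front vowel.
sagilet ~ hayilet — Ralurish g corresponds to Rapani y between vowels (before a front vowel).
Applying these to Ralurish 'penkegip':
  penkegip → pensegip   (k→s after a consonant, before a front vowel)
  pensegip → penseyip   (g→y between vowels (before a front vowel))
So the Rapani cognate is 'penseyip'.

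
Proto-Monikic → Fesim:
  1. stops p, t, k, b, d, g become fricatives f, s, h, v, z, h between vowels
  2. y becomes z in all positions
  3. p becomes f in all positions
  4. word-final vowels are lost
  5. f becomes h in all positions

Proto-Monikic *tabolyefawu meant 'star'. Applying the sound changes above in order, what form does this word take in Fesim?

Fesim: start from *tabolyefawu.
  rule 1 (intervocalic lenition): tabolyefawu → tavolyefawu
  rule 2 (unconditioned shift): tavolyefawu → tavolzefawu
  rule 3: no change — tavolzefawu
  rule 4 (apocope): tavolzefawu → tavolzefaw
  rule 5 (unconditioned shift): tavolzefaw → tavolzehaw
  ⇒ Fesim tavolzehaw

tavolzehaw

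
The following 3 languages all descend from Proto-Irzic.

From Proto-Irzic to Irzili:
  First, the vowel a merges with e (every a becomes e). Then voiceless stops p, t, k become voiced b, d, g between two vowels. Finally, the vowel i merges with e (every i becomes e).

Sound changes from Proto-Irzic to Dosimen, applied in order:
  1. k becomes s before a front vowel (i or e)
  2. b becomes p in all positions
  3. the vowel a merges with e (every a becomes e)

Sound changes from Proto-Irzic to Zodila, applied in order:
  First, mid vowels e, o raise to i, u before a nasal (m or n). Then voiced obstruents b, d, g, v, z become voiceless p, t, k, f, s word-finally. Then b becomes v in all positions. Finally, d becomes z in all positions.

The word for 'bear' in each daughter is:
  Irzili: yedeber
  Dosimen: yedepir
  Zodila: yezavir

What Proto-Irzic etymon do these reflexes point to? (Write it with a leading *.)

*yedabir

Position 3: Irzili has d, Dosimen has d, Zodila has z. Dosimen preserves d here (none of its changes turn any other segment into d), so the proto-segment is *d.
Position 4: Irzili has e, Dosimen has e, Zodila has a. Zodila preserves a here (none of its changes turn any other segment into a), so the proto-segment is *a.
Continuing position by position gives *yedabir; check it forward:
Irzili: *yedabir > yedebir > yedeber  (by vowel merger, vowel merger)
Dosimen: *yedabir
  yedabir (rule 1 does not apply)
  yedabir → yedapir   [unconditioned shift]
  yedapir → yedepir   [vowel merger]
  giving Dosimen yedepir.
Zodila: *yedabir > yedavir > yezavir  (by unconditioned shift, unconditioned shift)
Only *yedabir yields all of Irzili yedeber, Dosimen yedepir, Zodila yezavir.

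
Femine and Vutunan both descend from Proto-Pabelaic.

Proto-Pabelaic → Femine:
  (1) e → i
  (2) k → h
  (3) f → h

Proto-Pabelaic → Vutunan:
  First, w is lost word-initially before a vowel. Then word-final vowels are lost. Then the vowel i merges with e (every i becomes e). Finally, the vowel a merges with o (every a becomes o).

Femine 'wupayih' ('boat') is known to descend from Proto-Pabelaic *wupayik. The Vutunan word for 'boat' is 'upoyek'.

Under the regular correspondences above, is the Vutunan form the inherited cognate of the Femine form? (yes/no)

yes

Derive the expected Vutunan reflex of *wupayik:
Vutunan: *wupayik > upayik > upayek > upoyek  (by glide loss, vowel merger, vowel merger)
Vutunan 'upoyek' matches the regular reflex exactly, so the pair is cognate.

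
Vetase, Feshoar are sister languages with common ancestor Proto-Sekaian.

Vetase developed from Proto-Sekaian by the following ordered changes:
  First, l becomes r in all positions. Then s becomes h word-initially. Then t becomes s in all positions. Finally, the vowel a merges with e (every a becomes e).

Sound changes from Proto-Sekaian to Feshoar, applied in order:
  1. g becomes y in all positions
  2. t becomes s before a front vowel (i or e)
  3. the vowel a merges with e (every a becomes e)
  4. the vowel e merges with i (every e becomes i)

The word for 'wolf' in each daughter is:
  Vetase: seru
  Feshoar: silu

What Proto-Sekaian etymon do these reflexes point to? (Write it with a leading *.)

*telu

Position 1: Vetase has s, Feshoar has s. Taking the neighbouring segments as reconstructed: Vetase s can only go back to *t; Feshoar s could go back to *t or *s — the one source consistent with every daughter is *t.
Position 3: Vetase has r, Feshoar has l. Feshoar preserves l here (none of its changes turn any other segment into l), so the proto-segment is *l.
Position 2: Vetase has e, Feshoar has i. Taking the neighbouring segments as reconstructed: Vetase e could go back to *a or *e; Feshoar i could go back to *e or *i — the one source consistent with every daughter is *e.
Verify the candidate proto-form against each daughter:
Vetase: *telu > teru > seru  (by unconditioned shift, unconditioned shift)
Feshoar: *telu
  telu (rule 1 does not apply)
  telu → selu   [palatalisation]
  selu (rule 3 does not apply)
  selu → silu   [vowel merger]
  giving Feshoar silu.
*telu is the unique common source.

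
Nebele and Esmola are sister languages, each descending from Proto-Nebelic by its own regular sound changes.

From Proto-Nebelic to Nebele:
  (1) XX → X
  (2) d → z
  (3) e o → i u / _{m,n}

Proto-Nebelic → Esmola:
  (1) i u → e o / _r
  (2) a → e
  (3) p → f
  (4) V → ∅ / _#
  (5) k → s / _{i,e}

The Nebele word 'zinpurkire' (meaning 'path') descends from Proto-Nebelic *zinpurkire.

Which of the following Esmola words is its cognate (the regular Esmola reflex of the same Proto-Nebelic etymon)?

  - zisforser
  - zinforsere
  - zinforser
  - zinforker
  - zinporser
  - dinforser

zinforser

Esmola: *zinpurkire
  zinpurkire → zinporkere   [pre-rhotic lowering]
  zinporkere (rule 2 does not apply)
  zinporkere → zinforkere   [unconditioned shift]
  zinforkere → zinforker   [apocope]
  zinforker → zinforser   [palatalisation]
  giving Esmola zinforser.
The other candidates each miss or misapply at least one Esmola change.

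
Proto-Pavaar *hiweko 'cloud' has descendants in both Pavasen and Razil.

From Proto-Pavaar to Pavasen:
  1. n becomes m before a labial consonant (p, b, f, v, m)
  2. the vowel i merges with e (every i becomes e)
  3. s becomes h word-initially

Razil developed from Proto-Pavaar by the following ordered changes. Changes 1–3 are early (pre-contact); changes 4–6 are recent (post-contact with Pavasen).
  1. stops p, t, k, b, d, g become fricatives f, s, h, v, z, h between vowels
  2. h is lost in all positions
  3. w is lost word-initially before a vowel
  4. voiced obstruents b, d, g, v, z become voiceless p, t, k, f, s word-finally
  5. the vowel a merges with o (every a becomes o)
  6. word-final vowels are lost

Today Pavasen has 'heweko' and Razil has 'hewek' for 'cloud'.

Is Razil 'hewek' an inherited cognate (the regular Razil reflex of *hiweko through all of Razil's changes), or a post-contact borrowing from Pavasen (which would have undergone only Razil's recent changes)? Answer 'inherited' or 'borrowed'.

borrowed

If inherited, *hiweko would pass through all of Razil's changes:
Razil: start from *hiweko.
  rule 1 (intervocalic lenition): hiweko → hiweho
  rule 2 (h-loss): hiweho → iweo
  rule 3: no change — iweo
  rule 4: no change — iweo
  rule 5: no change — iweo
  rule 6 (apocope): iweo → iwe
  ⇒ Razil iwe
If borrowed from Pavasen 'heweko' after the early changes, it would undergo only the recent ones:
  rule 4 (final devoicing): no change (heweko)
  rule 5 (vowel merger): no change (heweko)
  rule 6 (apocope): heweko → hewek
  ⇒ as a loan: hewek
Razil 'hewek' matches the loan outcome 'hewek', not the inherited 'iwe' — it skipped the early Razil changes, so it was borrowed from Pavasen.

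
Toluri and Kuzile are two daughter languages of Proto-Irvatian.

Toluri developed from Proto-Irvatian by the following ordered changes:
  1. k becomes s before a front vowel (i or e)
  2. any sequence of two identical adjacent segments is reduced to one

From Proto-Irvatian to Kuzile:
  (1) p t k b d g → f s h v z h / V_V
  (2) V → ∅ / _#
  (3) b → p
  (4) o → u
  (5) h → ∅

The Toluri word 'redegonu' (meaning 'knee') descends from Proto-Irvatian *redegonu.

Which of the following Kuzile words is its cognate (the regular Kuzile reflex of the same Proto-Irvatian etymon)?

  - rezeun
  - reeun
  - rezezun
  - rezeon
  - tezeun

Kuzile: *redegonu
  redegonu → rezehonu   [intervocalic lenition]
  rezehonu → rezehon   [apocope]
  rezehon (rule 3 does not apply)
  rezehon → rezehun   [vowel merger]
  rezehun → rezeun   [h-loss]
  giving Kuzile rezeun.
The other candidates each miss or misapply at least one Kuzile change.

rezeun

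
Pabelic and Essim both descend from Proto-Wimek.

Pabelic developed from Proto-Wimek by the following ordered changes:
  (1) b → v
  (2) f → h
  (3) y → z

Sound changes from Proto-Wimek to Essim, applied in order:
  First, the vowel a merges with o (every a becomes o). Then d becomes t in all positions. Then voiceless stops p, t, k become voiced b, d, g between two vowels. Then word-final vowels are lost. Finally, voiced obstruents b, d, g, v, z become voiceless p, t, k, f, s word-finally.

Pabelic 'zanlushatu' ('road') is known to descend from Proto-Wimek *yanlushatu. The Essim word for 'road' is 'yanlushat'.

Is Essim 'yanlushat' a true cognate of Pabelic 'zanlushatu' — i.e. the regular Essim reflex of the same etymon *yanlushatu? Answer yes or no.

Derive the expected Essim reflex of *yanlushatu:
Essim: *yanlushatu > yonlushotu > yonlushodu > yonlushod > yonlushot  (by vowel merger, intervocalic voicing, apocope, final devoicing)
The regular Essim reflex would be 'yonlushot', but the attested form is 'yanlushat'. The correspondence is irregular, so they are not cognates (the Essim form has a different source).

no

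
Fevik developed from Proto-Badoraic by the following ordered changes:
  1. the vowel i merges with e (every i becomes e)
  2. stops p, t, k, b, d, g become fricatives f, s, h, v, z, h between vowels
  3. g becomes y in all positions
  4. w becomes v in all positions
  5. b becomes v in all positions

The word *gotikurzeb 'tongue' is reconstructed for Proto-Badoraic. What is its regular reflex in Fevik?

yosehurzev

Fevik: *gotikurzeb
  gotikurzeb → gotekurzeb   [vowel merger]
  gotekurzeb → gosehurzeb   [intervocalic lenition]
  gosehurzeb → yosehurzeb   [unconditioned shift]
  yosehurzeb (rule 4 does not apply)
  yosehurzeb → yosehurzev   [unconditioned shift]
  giving Fevik yosehurzev.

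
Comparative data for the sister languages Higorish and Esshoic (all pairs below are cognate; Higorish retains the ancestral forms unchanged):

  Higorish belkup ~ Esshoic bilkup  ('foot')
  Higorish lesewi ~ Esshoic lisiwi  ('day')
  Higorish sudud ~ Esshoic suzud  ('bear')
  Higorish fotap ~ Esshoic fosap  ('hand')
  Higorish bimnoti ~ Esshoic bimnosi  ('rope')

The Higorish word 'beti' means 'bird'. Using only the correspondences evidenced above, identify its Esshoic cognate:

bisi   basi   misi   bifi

bisi

belkup ~ bilkup, lesewi ~ lisiwi — Higorish e corresponds to Esshoic i after a consonant, before a consonant other than r, m, n, p, b, f, v.
bimnoti ~ bimnosi — Higorish t corresponds to Esshoic s between vowels (before a front vowel).
Applying these to Higorish 'beti':
  beti → biti   (e→i after a consonant, before a consonant other than r, m, n, p, b, f, v)
  biti → bisi   (t→s between vowels (before a front vowel))
So the Esshoic cognate is 'bisi'.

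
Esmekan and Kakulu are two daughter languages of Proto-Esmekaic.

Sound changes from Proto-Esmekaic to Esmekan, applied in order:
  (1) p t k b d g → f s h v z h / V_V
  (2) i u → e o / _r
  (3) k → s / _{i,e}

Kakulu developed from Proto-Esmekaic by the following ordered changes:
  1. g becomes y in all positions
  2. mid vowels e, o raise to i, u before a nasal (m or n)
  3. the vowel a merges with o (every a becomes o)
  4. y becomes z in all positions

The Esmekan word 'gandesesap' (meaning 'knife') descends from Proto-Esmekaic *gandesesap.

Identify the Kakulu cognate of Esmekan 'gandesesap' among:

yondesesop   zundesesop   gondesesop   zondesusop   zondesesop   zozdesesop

Kakulu: *gandesesap > yandesesap > yondesesop > zondesesop  (by unconditioned shift, vowel merger, unconditioned shift)
Only 'zondesesop' matches the regular Kakulu development of *gandesesap.

zondesesop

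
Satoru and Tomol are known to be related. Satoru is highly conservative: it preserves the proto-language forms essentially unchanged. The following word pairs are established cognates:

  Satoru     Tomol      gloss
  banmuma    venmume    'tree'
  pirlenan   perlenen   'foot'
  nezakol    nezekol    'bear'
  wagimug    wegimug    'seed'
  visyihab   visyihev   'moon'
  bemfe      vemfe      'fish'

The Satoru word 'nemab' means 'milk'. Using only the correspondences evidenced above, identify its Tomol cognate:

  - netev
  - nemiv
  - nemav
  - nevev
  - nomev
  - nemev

nemev

visyihab ~ visyihev — Satoru a corresponds to Tomol e after a consonant, before a labial obstruent.
visyihab ~ visyihev — Satoru b corresponds to Tomol v word-finally.
Applying these to Satoru 'nemab':
  nemab → nemeb   (a→e after a consonant, before a labial obstruent)
  nemeb → nemev   (b→v word-finally)
So the Tomol cognate is 'nemev'.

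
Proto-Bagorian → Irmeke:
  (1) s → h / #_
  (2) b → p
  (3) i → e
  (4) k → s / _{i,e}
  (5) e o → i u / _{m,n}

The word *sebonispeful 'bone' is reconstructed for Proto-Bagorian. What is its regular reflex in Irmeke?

Irmeke: *sebonispeful
  sebonispeful → hebonispeful   [debuccalisation]
  hebonispeful → heponispeful   [unconditioned shift]
  heponispeful → heponespeful   [vowel merger]
  heponespeful (rule 4 does not apply)
  heponespeful → hepunespeful   [pre-nasal raising]
  giving Irmeke hepunespeful.

hepunespeful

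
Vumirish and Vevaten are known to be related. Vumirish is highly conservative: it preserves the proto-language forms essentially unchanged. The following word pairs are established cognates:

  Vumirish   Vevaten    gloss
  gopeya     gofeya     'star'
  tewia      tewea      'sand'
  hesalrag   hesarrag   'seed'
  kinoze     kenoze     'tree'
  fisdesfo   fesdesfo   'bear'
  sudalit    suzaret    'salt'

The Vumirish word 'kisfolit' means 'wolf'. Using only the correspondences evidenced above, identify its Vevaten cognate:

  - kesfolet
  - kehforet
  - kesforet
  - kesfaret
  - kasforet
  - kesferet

kesforet

fisdesfo ~ fesdesfo, sudalit ~ suzaret — Vumirish i corresponds to Vevaten e after a consonant, before a consonant other than r, m, n, p, b, f, v.
sudalit ~ suzaret — Vumirish l corresponds to Vevaten r between vowels (before a front vowel).
Applying these to Vumirish 'kisfolit':
  kisfolit → kesfolit   (i→e after a consonant, before a consonant other than r, m, n, p, b, f, v)
  kesfolit → kesforit   (l→r between vowels (before a front vowel))
  kesforit → kesforet   (i→e after a consonant, before a consonant other than r, m, n, p, b, f, v)
So the Vevaten cognate is 'kesforet'.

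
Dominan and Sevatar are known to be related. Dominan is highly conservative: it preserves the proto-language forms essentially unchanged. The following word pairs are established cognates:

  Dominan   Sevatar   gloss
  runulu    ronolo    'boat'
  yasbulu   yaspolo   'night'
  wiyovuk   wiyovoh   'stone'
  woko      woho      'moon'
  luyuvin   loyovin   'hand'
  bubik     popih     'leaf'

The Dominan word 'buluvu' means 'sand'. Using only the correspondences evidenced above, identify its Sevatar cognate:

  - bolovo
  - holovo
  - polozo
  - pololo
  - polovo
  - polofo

bubik ~ popih — Dominan b corresponds to Sevatar p word-initially before a back vowel.
runulu ~ ronolo, yasbulu ~ yaspolo — Dominan u corresponds to Sevatar o after a consonant, before a consonant other than r, m, n, p, b, f, v.
luyuvin ~ loyovin — Dominan u corresponds to Sevatar o after a consonant, before a labial obstruent.
runulu ~ ronolo, yasbulu ~ yaspolo — Dominan u corresponds to Sevatar o word-finally.
Applying these to Dominan 'buluvu':
  buluvu → puluvu   (b→p word-initially before a back vowel)
  puluvu → poluvu   (u→o after a consonant, before a consonant other than r, m, n, p, b, f, v)
  poluvu → polovu   (u→o after a consonant, before a labial obstruent)
  polovu → polovo   (u→o word-finally)
So the Sevatar cognate is 'polovo'.

polovo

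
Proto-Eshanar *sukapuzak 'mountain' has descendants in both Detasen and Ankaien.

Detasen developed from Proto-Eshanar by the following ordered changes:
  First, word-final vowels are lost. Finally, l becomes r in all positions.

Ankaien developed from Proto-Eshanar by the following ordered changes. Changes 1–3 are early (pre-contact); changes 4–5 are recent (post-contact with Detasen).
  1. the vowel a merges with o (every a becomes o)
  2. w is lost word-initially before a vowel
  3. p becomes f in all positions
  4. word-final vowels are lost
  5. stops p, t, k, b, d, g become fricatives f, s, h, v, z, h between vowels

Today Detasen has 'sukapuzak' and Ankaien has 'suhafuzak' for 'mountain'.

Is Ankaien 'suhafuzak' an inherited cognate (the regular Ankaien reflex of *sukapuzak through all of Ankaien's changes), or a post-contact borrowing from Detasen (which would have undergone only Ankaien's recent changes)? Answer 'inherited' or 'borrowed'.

borrowed

If inherited, *sukapuzak would pass through all of Ankaien's changes:
Ankaien: *sukapuzak
  sukapuzak → sukopuzok   [vowel merger]
  sukopuzok (rule 2 does not apply)
  sukopuzok → sukofuzok   [unconditioned shift]
  sukofuzok (rule 4 does not apply)
  sukofuzok → suhofuzok   [intervocalic lenition]
  giving Ankaien suhofuzok.
If borrowed from Detasen 'sukapuzak' after the early changes, it would undergo only the recent ones:
  rule 4 (apocope): no change (sukapuzak)
  rule 5 (intervocalic lenition): sukapuzak → suhafuzak
  ⇒ as a loan: suhafuzak
Ankaien 'suhafuzak' matches the loan outcome 'suhafuzak', not the inherited 'suhofuzok' — it skipped the early Ankaien changes, so it was borrowed from Detasen.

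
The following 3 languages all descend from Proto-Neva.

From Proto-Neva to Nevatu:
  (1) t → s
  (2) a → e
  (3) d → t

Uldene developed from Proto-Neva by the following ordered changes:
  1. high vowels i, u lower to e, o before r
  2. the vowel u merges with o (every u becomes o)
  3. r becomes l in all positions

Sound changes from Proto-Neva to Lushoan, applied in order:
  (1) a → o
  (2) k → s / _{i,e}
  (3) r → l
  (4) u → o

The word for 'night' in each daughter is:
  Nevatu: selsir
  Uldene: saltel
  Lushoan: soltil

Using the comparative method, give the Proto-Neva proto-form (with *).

Position 5: Nevatu has i, Uldene has e, Lushoan has i. Nevatu preserves i here (none of its changes turn any other segment into i), so the proto-segment is *i.
Position 6: Nevatu has r, Uldene has l, Lushoan has l. Nevatu preserves r here (none of its changes turn any other segment into r), so the proto-segment is *r.
Position 2: Nevatu has e, Uldene has a, Lushoan has o. Uldene preserves a here (none of its changes turn any other segment into a), so the proto-segment is *a.
This points to *saltir. Verify forward in each daughter:
Nevatu: *saltir > salsir > selsir  (by unconditioned shift, vowel merger)
Uldene: *saltir > salter > saltel  (by pre-rhotic lowering, unconditioned shift)
Lushoan: start from *saltir.
  rule 1 (vowel merger): saltir → soltir
  rule 2: no change — soltir
  rule 3 (unconditioned shift): soltir → soltil
  rule 4: no change — soltil
  ⇒ Lushoan soltil
*saltir is the unique common source.

*saltir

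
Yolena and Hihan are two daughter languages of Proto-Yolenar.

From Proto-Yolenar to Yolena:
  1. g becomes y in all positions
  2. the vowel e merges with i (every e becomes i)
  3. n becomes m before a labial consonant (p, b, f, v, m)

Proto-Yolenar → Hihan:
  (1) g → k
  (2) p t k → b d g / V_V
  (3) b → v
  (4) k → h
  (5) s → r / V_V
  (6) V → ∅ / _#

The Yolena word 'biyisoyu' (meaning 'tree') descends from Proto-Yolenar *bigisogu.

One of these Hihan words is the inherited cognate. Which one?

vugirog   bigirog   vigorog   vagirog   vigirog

Hihan: *bigisogu > bikisoku > bigisogu > vigisogu > vigirogu > vigirog  (by unconditioned shift, intervocalic voicing, unconditioned shift, rhotacism, apocope)
Among the options, 'vigirog' alone shows every Hihan change applied in order.

vigirog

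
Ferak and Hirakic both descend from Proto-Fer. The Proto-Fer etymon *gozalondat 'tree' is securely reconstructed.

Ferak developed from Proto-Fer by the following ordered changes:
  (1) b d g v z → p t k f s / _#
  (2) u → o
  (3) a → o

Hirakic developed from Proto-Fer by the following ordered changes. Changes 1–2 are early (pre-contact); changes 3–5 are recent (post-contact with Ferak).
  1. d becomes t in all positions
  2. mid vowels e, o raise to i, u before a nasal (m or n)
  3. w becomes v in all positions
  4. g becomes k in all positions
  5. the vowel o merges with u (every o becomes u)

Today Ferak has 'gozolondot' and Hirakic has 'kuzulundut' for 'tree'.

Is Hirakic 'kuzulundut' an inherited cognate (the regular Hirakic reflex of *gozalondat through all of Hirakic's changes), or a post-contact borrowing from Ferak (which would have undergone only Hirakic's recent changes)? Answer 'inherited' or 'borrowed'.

If inherited, *gozalondat would pass through all of Hirakic's changes:
Hirakic: *gozalondat
  gozalondat → gozalontat   [unconditioned shift]
  gozalontat → gozaluntat   [pre-nasal raising]
  gozaluntat (rule 3 does not apply)
  gozaluntat → kozaluntat   [unconditioned shift]
  kozaluntat → kuzaluntat   [vowel merger]
  giving Hirakic kuzaluntat.
If borrowed from Ferak 'gozolondot' after the early changes, it would undergo only the recent ones:
  rule 3 (unconditioned shift): no change (gozolondot)
  rule 4 (unconditioned shift): gozolondot → kozolondot
  rule 5 (vowel merger): kozolondot → kuzulundut
  ⇒ as a loan: kuzulundut
Hirakic 'kuzulundut' matches the loan outcome 'kuzulundut', not the inherited 'kuzaluntat' — it skipped the early Hirakic changes, so it was borrowed from Ferak.

borrowed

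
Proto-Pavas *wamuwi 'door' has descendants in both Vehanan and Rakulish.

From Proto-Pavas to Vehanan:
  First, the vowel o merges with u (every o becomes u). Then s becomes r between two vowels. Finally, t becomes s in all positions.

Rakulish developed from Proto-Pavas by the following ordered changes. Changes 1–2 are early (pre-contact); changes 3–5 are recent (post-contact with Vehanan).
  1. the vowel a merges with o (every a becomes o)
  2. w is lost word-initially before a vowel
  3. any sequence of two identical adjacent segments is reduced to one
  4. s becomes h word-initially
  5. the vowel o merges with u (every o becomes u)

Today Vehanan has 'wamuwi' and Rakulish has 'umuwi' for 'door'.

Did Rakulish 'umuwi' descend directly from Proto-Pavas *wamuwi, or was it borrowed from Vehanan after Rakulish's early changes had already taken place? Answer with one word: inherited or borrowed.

If inherited, *wamuwi would pass through all of Rakulish's changes:
Rakulish: *wamuwi
  wamuwi → womuwi   [vowel merger]
  womuwi → omuwi   [glide loss]
  omuwi (rule 3 does not apply)
  omuwi (rule 4 does not apply)
  omuwi → umuwi   [vowel merger]
  giving Rakulish umuwi.
If borrowed from Vehanan 'wamuwi' after the early changes, it would undergo only the recent ones:
  rule 3 (degemination): no change (wamuwi)
  rule 4 (debuccalisation): no change (wamuwi)
  rule 5 (vowel merger): no change (wamuwi)
  ⇒ as a loan: wamuwi
Rakulish 'umuwi' matches the inherited outcome exactly, so it is an inherited cognate, not a loan.

inherited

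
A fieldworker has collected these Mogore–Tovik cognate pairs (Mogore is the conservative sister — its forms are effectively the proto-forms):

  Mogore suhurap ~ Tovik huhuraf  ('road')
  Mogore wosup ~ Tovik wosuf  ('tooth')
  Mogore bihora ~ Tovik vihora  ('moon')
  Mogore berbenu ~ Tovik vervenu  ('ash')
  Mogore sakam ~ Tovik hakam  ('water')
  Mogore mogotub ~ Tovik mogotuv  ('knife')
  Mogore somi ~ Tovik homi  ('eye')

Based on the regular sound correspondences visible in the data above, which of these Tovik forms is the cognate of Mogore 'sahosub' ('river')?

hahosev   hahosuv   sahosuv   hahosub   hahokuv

hahosuv

sakam ~ hakam — Mogore s corresponds to Tovik h word-initially before a back vowel.
mogotub ~ mogotuv — Mogore b corresponds to Tovik v word-finally.
Applying these to Mogore 'sahosub':
  sahosub → hahosub   (s→h word-initially before a back vowel)
  hahosub → hahosuv   (b→v word-finally)
So the Tovik cognate is 'hahosuv'.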